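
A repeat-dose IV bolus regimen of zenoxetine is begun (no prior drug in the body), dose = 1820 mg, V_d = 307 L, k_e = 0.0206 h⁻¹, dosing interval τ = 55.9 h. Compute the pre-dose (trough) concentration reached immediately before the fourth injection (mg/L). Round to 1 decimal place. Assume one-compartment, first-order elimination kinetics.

C₀ per dose = Dose / Vd = 1820 / 307 = 5.928 mg/L
Fraction remaining after one interval: r = e^(−kτ) = e^(−0.02060 × 55.9) = 0.3161
Before dose 4, 3 doses have been given (aged 1τ, 2τ, 3τ).
C_trough = C₀ × (r + r² + … + r^3) = C₀ × r(1−r^3)/(1−r)
        = 5.928 × 0.3161 × (1 − 0.03158) / (1 − 0.3161) = 2.653 mg/L

2.7 mg/L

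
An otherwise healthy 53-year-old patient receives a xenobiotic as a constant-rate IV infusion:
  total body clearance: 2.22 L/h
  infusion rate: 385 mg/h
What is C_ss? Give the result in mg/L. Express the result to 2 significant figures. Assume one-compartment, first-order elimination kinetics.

170 mg/L

At steady state Css = R₀ / CL = 385 / 2.220 = 173.4 mg/L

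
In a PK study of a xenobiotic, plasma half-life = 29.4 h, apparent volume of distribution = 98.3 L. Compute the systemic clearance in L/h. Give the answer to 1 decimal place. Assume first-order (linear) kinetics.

k = ln2 / t½ = 0.693147 / 29.4 = 0.02358 h⁻¹
CL = k × Vd = 0.02358 × 98.3 = 2.318 L/h

2.3 L/h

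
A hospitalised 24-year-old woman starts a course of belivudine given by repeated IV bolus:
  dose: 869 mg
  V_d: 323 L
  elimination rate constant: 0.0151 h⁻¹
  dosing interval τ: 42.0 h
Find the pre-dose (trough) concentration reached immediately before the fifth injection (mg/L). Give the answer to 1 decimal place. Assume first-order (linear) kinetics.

C₀ per dose = Dose / Vd = 869 / 323 = 2.690 mg/L
Fraction remaining after one interval: r = e^(−kτ) = e^(−0.01510 × 42.0) = 0.5304
Before dose 5, 4 doses have been given (aged 1τ, 2τ, 3τ, 4τ).
C_trough = C₀ × (r + r² + … + r^4) = C₀ × r(1−r^4)/(1−r)
        = 2.690 × 0.5304 × (1 − 0.07914) / (1 − 0.5304) = 2.798 mg/L

2.8 mg/L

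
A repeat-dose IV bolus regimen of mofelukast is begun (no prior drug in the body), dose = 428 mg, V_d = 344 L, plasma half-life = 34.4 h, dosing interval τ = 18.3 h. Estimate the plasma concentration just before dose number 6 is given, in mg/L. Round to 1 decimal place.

C₀ per dose = Dose / Vd = 428 / 344 = 1.244 mg/L
k = ln2 / t½ = 0.693147 / 34.4 = 0.02015 h⁻¹
Fraction remaining after one interval: r = e^(−kτ) = e^(−0.02015 × 18.3) = 0.6916
Before dose 6, 5 doses have been given (aged 1τ, 2τ, 3τ, 4τ, 5τ).
C_trough = C₀ × (r + r² + … + r^5) = C₀ × r(1−r^5)/(1−r)
        = 1.244 × 0.6916 × (1 − 0.1582) / (1 − 0.6916) = 2.348 mg/L

2.3 mg/L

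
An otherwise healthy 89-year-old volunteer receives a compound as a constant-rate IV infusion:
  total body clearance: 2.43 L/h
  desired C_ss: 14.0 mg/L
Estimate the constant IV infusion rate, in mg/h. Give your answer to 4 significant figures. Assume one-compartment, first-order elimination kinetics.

34.02 mg/h

At steady state, infusion rate R₀ = Css × CL = 14.0 × 2.430 = 34.02 mg/h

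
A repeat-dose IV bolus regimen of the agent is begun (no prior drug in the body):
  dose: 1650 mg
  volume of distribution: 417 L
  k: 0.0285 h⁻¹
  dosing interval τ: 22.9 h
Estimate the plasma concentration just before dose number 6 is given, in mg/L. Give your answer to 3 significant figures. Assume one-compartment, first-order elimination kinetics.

4.13 mg/L

C₀ per dose = Dose / Vd = 1650 / 417 = 3.957 mg/L
Fraction remaining after one interval: r = e^(−kτ) = e^(−0.02850 × 22.9) = 0.5207
Before dose 6, 5 doses have been given (aged 1τ, 2τ, 3τ, 4τ, 5τ).
C_trough = C₀ × (r + r² + … + r^5) = C₀ × r(1−r^5)/(1−r)
        = 3.957 × 0.5207 × (1 − 0.03828) / (1 − 0.5207) = 4.134 mg/L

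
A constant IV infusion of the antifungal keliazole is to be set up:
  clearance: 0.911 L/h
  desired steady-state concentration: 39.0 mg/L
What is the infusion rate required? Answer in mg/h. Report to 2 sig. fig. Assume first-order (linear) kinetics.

At steady state, infusion rate R₀ = Css × CL = 39.0 × 0.9110 = 35.53 mg/h

36 mg/h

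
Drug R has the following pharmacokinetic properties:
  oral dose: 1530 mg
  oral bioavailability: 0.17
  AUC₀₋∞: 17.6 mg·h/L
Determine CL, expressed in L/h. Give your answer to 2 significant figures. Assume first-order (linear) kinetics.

15 L/h

CL = F·Dose / AUC = 0.17 × 1530 / 17.6 = 14.78 L/h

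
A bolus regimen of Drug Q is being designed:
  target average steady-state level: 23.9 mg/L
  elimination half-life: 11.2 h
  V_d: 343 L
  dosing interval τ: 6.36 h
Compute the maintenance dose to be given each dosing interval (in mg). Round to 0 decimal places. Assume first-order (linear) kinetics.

k = ln2 / t½ = 0.693147 / 11.2 = 0.06189 h⁻¹
CL = k × Vd = 0.06189 × 343 = 21.23 L/h
At steady state, Dose/τ = Css × CL.
Dose = Css × CL × τ = 23.9 × 21.23 × 6.36 = 3227 mg

3227 mg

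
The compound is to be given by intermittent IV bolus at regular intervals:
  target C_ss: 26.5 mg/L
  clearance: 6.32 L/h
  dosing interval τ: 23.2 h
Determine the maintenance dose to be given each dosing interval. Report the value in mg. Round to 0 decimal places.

3886 mg

At steady state, Dose/τ = Css × CL.
Dose = Css × CL × τ = 26.5 × 6.320 × 23.2 = 3886 mg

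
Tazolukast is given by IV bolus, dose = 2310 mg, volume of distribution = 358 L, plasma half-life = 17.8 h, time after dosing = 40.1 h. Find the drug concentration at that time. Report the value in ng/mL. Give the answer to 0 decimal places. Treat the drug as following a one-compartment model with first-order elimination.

C₀ = Dose / Vd = 2310 / 358 = 6.453 mg/L
k = ln2 / t½ = 0.693147 / 17.8 = 0.03894 h⁻¹
C = C₀ · e^(−k·t) = 6.453 × e^(−0.03894 × 40.1)
  = 6.453 × 0.2098 = 1.354 mg/L
Convert: 1.354 mg/L × 1000 = 1354 ng/mL

1354 ng/mL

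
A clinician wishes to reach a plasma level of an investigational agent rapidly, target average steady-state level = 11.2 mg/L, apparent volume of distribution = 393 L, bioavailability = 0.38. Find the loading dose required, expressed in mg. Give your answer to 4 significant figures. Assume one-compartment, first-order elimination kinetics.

11580 mg

LD = Css × Vd / F = 11.2 × 393 / 0.38 = 11580 mg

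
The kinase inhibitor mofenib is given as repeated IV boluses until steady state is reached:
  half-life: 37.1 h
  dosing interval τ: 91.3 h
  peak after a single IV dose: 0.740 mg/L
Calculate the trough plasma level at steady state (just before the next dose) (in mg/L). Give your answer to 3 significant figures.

0.164 mg/L

k = ln2 / t½ = 0.693147 / 37.1 = 0.01868 h⁻¹
e^(−kτ) = e^(−0.01868 × 91.3) = 0.1817
Accumulation ratio R = 1 / (1 − e^(−kτ)) = 1 / (1 − 0.1817) = 1.222
Steady-state trough = C₀ × R × e^(−kτ) = 0.740 × 1.222 × 0.1817 = 0.1643 mg/L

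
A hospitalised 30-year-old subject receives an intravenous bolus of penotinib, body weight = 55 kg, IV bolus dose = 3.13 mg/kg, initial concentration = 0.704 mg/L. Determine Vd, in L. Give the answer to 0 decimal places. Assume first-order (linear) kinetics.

Dose = 3.13 × 55 = 172.2 mg
Vd = Dose / C₀ = 172.2 / 0.704 = 244.6 L

245 L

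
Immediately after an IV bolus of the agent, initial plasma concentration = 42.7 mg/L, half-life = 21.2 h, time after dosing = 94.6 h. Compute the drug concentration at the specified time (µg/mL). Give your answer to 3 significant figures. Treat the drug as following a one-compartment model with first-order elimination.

k = ln2 / t½ = 0.693147 / 21.2 = 0.03270 h⁻¹
C = C₀ · e^(−k·t) = 42.70 × e^(−0.03270 × 94.6)
  = 42.70 × 0.04535 = 1.936 mg/L
(1.936 mg/L = 1.936 µg/mL)

1.94 µg/mL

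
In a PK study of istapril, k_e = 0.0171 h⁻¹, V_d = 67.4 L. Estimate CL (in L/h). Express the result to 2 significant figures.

CL = k × Vd = 0.0171 × 67.4 = 1.153 L/h

1.2 L/h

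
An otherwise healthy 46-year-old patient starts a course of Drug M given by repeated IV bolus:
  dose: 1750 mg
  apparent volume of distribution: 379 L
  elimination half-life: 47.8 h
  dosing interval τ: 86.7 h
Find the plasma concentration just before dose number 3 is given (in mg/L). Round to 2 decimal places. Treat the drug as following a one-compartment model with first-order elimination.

1.69 mg/L

C₀ per dose = Dose / Vd = 1750 / 379 = 4.617 mg/L
k = ln2 / t½ = 0.693147 / 47.8 = 0.01450 h⁻¹
Fraction remaining after one interval: r = e^(−kτ) = e^(−0.01450 × 86.7) = 0.2845
Before dose 3, 2 doses have been given (aged 1τ, 2τ).
C_trough = C₀ × (r + r²) = 4.617 × (0.2845 + 0.08094) = 1.687 mg/L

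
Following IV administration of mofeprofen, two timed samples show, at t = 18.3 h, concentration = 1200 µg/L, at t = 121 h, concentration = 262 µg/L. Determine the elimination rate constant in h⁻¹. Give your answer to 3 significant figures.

k = ln(C₁/C₂) / (t₂ − t₁) = ln(1200/262) / (121 − 18.3)
  = 1.522 / 102.7 = 0.01482 h⁻¹

0.0148 h⁻¹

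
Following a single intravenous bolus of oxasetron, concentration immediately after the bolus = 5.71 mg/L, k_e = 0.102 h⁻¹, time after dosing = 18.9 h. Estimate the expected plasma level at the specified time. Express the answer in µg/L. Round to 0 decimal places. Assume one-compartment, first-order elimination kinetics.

831 µg/L

C = C₀ · e^(−k·t) = 5.710 × e^(−0.1020 × 18.9)
  = 5.710 × 0.1455 = 0.8308 mg/L
Convert: 0.8308 mg/L × 1000 = 830.8 µg/L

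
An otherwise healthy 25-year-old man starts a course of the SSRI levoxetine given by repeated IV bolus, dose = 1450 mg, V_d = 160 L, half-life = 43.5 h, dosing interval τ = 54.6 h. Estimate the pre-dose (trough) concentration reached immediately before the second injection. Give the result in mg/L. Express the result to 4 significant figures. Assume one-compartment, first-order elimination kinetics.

C₀ per dose = Dose / Vd = 1450 / 160 = 9.063 mg/L
k = ln2 / t½ = 0.693147 / 43.5 = 0.01593 h⁻¹
Fraction remaining after one interval: r = e^(−kτ) = e^(−0.01593 × 54.6) = 0.4190
Before dose 2, 1 dose has been given (aged 1τ).
C_trough = C₀ × r = 9.063 × 0.4190 = 3.797 mg/L

3.797 mg/L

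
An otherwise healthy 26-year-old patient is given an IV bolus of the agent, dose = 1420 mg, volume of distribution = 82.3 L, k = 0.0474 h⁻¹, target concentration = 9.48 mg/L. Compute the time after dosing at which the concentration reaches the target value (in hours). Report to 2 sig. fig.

C₀ = Dose / Vd = 1420 / 82.3 = 17.25 mg/L
t = ln(C₀ / C) / k = ln(17.25 / 9.48) / 0.04740
  = ln(1.820) / 0.04740 = 0.5988 / 0.04740 = 12.63 h

13 h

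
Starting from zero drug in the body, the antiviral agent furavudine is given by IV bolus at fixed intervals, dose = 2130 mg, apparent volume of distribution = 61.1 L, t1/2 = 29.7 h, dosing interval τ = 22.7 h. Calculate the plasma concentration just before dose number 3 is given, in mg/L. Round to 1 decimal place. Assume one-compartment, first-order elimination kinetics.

C₀ per dose = Dose / Vd = 2130 / 61.1 = 34.86 mg/L
k = ln2 / t½ = 0.693147 / 29.7 = 0.02334 h⁻¹
Fraction remaining after one interval: r = e^(−kτ) = e^(−0.02334 × 22.7) = 0.5887
Before dose 3, 2 doses have been given (aged 1τ, 2τ).
C_trough = C₀ × (r + r²) = 34.86 × (0.5887 + 0.3466) = 32.60 mg/L

32.6 mg/L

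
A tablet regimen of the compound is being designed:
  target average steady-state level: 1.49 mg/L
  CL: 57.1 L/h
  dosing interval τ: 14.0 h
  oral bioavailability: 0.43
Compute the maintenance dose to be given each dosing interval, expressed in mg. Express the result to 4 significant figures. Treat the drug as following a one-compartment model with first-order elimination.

2770 mg

At steady state, F × (Dose/τ) = Css × CL.
Dose = Css × CL × τ / F = 1.49 × 57.10 × 14.0 / 0.43 = 2770 mg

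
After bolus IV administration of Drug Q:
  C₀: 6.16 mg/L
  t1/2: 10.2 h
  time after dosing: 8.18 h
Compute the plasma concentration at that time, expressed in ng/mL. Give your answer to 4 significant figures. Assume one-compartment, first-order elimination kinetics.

3533 ng/mL

k = ln2 / t½ = 0.693147 / 10.2 = 0.06796 h⁻¹
C = C₀ · e^(−k·t) = 6.160 × e^(−0.06796 × 8.18)
  = 6.160 × 0.5735 = 3.533 mg/L
Convert: 3.533 mg/L × 1000 = 3533 ng/mL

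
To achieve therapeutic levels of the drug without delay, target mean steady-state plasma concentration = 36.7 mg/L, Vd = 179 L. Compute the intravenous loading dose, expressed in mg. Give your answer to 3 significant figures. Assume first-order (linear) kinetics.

LD = Css × Vd = 36.7 × 179 = 6569 mg

6570 mg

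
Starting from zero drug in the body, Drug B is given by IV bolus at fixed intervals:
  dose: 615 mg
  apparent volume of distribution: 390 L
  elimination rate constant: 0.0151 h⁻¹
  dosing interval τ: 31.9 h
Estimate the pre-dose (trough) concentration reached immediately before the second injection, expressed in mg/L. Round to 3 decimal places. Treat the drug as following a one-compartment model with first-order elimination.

0.974 mg/L

C₀ per dose = Dose / Vd = 615 / 390 = 1.577 mg/L
Fraction remaining after one interval: r = e^(−kτ) = e^(−0.01510 × 31.9) = 0.6177
Before dose 2, 1 dose has been given (aged 1τ).
C_trough = C₀ × r = 1.577 × 0.6177 = 0.9741 mg/L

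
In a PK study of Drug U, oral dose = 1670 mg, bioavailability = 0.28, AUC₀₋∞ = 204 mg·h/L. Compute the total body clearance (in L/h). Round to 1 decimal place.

CL = F·Dose / AUC = 0.28 × 1670 / 204 = 2.292 L/h

2.3 L/h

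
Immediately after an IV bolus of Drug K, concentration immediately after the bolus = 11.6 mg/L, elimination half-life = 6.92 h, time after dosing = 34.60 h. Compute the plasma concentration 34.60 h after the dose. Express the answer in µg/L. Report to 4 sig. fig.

k = ln2 / t½ = 0.693147 / 6.92 = 0.1002 h⁻¹
t / t½ = 34.60 / 6.92 = 5 half-lives
C = C₀ × (1/2)^5 = 11.60 × 0.03125 = 0.3625 mg/L
Convert: 0.3625 mg/L × 1000 = 362.5 µg/L

362.5 µg/L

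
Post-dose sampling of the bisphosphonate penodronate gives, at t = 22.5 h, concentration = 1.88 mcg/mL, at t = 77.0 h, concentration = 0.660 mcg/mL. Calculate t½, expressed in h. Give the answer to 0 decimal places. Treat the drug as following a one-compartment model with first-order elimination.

36 h

k = ln(C₁/C₂) / (t₂ − t₁) = ln(1.88/0.660) / (77.0 − 22.5)
  = 1.047 / 54.50 = 0.01921 h⁻¹
t½ = ln2 / k = 0.693147 / 0.01921 = 36.08 h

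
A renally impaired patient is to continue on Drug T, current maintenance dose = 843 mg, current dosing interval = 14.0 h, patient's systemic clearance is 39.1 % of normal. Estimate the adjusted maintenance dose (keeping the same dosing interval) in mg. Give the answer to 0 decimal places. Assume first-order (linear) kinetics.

330 mg

To keep the same average steady-state level, dosing rate must scale with clearance.
CL ratio = 39.1 / 100 = 0.3910
New dose (same interval) = 843 × 0.3910 = 329.6 mg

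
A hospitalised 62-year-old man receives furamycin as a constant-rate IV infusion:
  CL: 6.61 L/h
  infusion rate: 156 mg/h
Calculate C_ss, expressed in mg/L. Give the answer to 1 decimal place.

23.6 mg/L

At steady state Css = R₀ / CL = 156 / 6.610 = 23.60 mg/L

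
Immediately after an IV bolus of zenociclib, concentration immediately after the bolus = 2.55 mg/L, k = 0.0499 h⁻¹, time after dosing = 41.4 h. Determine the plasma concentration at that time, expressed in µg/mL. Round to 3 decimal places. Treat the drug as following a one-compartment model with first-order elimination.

C = C₀ · e^(−k·t) = 2.550 × e^(−0.04990 × 41.4)
  = 2.550 × 0.1267 = 0.3231 mg/L
(0.3231 mg/L = 0.3231 µg/mL)

0.323 µg/mL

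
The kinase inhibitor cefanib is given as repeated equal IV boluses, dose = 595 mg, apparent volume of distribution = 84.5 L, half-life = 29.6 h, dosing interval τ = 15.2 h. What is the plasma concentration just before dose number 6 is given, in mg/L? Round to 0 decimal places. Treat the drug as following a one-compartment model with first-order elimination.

C₀ per dose = Dose / Vd = 595 / 84.5 = 7.041 mg/L
k = ln2 / t½ = 0.693147 / 29.6 = 0.02342 h⁻¹
Fraction remaining after one interval: r = e^(−kτ) = e^(−0.02342 × 15.2) = 0.7005
Before dose 6, 5 doses have been given (aged 1τ, 2τ, 3τ, 4τ, 5τ).
C_trough = C₀ × (r + r² + … + r^5) = C₀ × r(1−r^5)/(1−r)
        = 7.041 × 0.7005 × (1 − 0.1687) / (1 − 0.7005) = 13.69 mg/L

14 mg/L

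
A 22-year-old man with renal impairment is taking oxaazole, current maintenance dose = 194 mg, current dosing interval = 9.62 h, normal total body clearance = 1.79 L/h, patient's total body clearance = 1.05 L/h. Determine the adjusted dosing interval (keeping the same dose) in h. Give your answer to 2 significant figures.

To keep the same average steady-state level, dosing rate must scale with clearance.
CL ratio = 1.05 / 1.79 = 0.5866
New interval (same dose) = 9.62 / 0.5866 = 16.40 h

16 h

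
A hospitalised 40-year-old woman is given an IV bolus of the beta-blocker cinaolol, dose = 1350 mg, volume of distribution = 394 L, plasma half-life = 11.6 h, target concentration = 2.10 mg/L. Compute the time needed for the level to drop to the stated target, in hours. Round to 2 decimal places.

C₀ = Dose / Vd = 1350 / 394 = 3.426 mg/L
k = ln2 / t½ = 0.693147 / 11.6 = 0.05975 h⁻¹
t = ln(C₀ / C) / k = ln(3.426 / 2.10) / 0.05975
  = ln(1.631) / 0.05975 = 0.4892 / 0.05975 = 8.187 h

8.19 h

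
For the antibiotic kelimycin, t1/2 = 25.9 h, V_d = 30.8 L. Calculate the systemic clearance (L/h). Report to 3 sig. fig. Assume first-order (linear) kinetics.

k = ln2 / t½ = 0.693147 / 25.9 = 0.02676 h⁻¹
CL = k × Vd = 0.02676 × 30.8 = 0.8242 L/h

0.824 L/h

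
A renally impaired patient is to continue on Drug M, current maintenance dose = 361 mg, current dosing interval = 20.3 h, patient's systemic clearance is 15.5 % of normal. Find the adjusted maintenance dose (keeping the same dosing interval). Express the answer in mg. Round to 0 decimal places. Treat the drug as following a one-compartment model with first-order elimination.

56 mg

To keep the same average steady-state level, dosing rate must scale with clearance.
CL ratio = 15.5 / 100 = 0.1550
New dose (same interval) = 361 × 0.1550 = 55.96 mg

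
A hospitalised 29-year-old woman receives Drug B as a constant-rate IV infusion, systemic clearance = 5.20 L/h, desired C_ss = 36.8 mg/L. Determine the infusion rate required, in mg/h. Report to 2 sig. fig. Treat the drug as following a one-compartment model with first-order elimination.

At steady state, infusion rate R₀ = Css × CL = 36.8 × 5.200 = 191.4 mg/h

190 mg/h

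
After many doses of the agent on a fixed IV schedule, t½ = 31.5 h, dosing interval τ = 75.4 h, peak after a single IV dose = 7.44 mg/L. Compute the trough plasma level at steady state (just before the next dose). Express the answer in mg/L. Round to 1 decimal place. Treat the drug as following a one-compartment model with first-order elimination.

k = ln2 / t½ = 0.693147 / 31.5 = 0.02200 h⁻¹
e^(−kτ) = e^(−0.02200 × 75.4) = 0.1904
Accumulation ratio R = 1 / (1 − e^(−kτ)) = 1 / (1 − 0.1904) = 1.235
Steady-state trough = C₀ × R × e^(−kτ) = 7.44 × 1.235 × 0.1904 = 1.749 mg/L

1.7 mg/L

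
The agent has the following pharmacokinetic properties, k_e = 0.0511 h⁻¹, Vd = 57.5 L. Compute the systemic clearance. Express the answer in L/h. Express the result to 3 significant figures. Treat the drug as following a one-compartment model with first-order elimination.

2.94 L/h

CL = k × Vd = 0.0511 × 57.5 = 2.938 L/h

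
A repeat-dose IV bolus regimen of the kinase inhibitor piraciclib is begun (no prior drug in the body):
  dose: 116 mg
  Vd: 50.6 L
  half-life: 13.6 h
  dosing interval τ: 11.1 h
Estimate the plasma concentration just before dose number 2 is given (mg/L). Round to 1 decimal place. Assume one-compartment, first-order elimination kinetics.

1.3 mg/L

C₀ per dose = Dose / Vd = 116 / 50.6 = 2.292 mg/L
k = ln2 / t½ = 0.693147 / 13.6 = 0.05097 h⁻¹
Fraction remaining after one interval: r = e^(−kτ) = e^(−0.05097 × 11.1) = 0.5679
Before dose 2, 1 dose has been given (aged 1τ).
C_trough = C₀ × r = 2.292 × 0.5679 = 1.302 mg/L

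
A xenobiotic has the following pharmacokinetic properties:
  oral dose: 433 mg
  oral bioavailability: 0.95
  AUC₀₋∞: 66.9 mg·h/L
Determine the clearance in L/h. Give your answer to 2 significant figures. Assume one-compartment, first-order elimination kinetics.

6.1 L/h

CL = F·Dose / AUC = 0.95 × 433 / 66.9 = 6.149 L/h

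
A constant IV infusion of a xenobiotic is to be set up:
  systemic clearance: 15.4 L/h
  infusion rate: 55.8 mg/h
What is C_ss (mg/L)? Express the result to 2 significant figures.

3.6 mg/L

At steady state Css = R₀ / CL = 55.8 / 15.40 = 3.623 mg/L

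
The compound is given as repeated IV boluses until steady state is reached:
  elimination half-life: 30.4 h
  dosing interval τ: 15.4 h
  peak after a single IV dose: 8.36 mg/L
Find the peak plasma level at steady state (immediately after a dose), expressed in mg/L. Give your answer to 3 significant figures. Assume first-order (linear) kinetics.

k = ln2 / t½ = 0.693147 / 30.4 = 0.02280 h⁻¹
e^(−kτ) = e^(−0.02280 × 15.4) = 0.7039
Accumulation ratio R = 1 / (1 − e^(−kτ)) = 1 / (1 − 0.7039) = 3.377
Steady-state peak = C₀ × R = 8.36 × 3.377 = 28.23 mg/L

28.2 mg/L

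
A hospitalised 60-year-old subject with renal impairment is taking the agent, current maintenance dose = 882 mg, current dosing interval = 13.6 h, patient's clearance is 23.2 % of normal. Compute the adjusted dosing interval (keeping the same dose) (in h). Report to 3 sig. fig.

To keep the same average steady-state level, dosing rate must scale with clearance.
CL ratio = 23.2 / 100 = 0.2320
New interval (same dose) = 13.6 / 0.2320 = 58.62 h

58.6 h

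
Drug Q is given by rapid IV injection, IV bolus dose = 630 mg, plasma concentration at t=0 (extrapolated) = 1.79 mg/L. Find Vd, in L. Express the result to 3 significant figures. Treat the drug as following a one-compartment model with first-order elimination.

352 L

Vd = Dose / C₀ = 630.0 / 1.79 = 352.0 L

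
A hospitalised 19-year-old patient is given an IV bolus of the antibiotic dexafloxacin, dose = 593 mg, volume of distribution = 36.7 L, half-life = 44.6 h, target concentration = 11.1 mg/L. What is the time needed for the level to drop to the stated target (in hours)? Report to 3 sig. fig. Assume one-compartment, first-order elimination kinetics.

24.2 h

C₀ = Dose / Vd = 593.0 / 36.7 = 16.16 mg/L
k = ln2 / t½ = 0.693147 / 44.6 = 0.01554 h⁻¹
t = ln(C₀ / C) / k = ln(16.16 / 11.1) / 0.01554
  = ln(1.456) / 0.01554 = 0.3757 / 0.01554 = 24.18 h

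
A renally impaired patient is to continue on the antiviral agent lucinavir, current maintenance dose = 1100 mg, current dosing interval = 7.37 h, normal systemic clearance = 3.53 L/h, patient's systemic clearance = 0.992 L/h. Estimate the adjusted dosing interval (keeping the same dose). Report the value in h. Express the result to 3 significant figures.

To keep the same average steady-state level, dosing rate must scale with clearance.
CL ratio = 0.992 / 3.53 = 0.2810
New interval (same dose) = 7.37 / 0.2810 = 26.23 h

26.2 h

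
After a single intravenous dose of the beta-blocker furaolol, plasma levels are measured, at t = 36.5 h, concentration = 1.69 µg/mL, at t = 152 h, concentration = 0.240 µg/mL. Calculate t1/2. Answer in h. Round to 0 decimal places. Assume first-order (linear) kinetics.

k = ln(C₁/C₂) / (t₂ − t₁) = ln(1.69/0.240) / (152 − 36.5)
  = 1.952 / 115.5 = 0.01690 h⁻¹
t½ = ln2 / k = 0.693147 / 0.01690 = 41.01 h

41 h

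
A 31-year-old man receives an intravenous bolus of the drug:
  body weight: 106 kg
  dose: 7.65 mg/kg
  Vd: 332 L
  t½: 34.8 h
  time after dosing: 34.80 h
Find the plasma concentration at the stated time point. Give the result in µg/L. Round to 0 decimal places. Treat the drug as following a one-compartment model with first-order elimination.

Total dose = 7.65 × 106 = 810.9 mg
C₀ = Dose / Vd = 810.9 / 332 = 2.442 mg/L
k = ln2 / t½ = 0.693147 / 34.8 = 0.01992 h⁻¹
t / t½ = 34.80 / 34.8 = 1 half-lives
C = C₀ × (1/2)^1 = 2.442 × 0.5000 = 1.221 mg/L
Convert: 1.221 mg/L × 1000 = 1221 µg/L

1221 µg/L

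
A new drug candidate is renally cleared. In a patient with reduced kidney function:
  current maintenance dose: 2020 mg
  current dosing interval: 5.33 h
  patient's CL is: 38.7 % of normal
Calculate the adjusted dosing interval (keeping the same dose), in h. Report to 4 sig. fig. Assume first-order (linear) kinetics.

13.77 h

To keep the same average steady-state level, dosing rate must scale with clearance.
CL ratio = 38.7 / 100 = 0.3870
New interval (same dose) = 5.33 / 0.3870 = 13.77 h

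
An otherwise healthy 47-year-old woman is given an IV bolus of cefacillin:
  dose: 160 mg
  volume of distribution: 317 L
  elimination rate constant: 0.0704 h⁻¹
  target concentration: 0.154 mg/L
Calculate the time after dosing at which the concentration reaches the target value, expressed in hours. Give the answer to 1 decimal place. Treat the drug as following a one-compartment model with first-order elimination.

C₀ = Dose / Vd = 160.0 / 317 = 0.5047 mg/L
t = ln(C₀ / C) / k = ln(0.5047 / 0.154) / 0.07040
  = ln(3.277) / 0.07040 = 1.187 / 0.07040 = 16.86 h

16.9 h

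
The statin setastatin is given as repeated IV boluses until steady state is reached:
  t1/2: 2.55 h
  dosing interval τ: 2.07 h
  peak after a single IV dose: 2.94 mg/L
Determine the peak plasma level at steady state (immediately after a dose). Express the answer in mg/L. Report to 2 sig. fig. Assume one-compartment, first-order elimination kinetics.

k = ln2 / t½ = 0.693147 / 2.55 = 0.2718 h⁻¹
e^(−kτ) = e^(−0.2718 × 2.07) = 0.5697
Accumulation ratio R = 1 / (1 − e^(−kτ)) = 1 / (1 − 0.5697) = 2.324
Steady-state peak = C₀ × R = 2.94 × 2.324 = 6.833 mg/L

6.8 mg/L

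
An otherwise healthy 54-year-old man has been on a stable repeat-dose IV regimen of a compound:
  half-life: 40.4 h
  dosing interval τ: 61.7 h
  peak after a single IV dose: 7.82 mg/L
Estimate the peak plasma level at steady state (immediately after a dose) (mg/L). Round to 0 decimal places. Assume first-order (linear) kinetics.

k = ln2 / t½ = 0.693147 / 40.4 = 0.01716 h⁻¹
e^(−kτ) = e^(−0.01716 × 61.7) = 0.3469
Accumulation ratio R = 1 / (1 − e^(−kτ)) = 1 / (1 − 0.3469) = 1.531
Steady-state peak = C₀ × R = 7.82 × 1.531 = 11.97 mg/L

12 mg/L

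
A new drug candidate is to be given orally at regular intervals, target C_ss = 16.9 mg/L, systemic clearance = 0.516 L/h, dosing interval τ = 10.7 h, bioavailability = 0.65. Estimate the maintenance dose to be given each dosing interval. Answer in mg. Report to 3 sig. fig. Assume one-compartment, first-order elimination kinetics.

At steady state, F × (Dose/τ) = Css × CL.
Dose = Css × CL × τ / F = 16.9 × 0.5160 × 10.7 / 0.65 = 143.6 mg

144 mg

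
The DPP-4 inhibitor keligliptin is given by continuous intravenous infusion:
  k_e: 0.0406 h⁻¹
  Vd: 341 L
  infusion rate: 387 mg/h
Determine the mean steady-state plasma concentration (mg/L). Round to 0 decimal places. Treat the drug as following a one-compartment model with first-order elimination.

28 mg/L

CL = k × Vd = 0.04060 × 341 = 13.84 L/h
At steady state Css = R₀ / CL = 387 / 13.84 = 27.96 mg/L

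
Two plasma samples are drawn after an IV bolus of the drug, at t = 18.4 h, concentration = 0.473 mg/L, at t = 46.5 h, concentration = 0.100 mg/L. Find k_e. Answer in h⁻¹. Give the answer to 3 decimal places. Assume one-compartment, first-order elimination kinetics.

k = ln(C₁/C₂) / (t₂ − t₁) = ln(0.473/0.100) / (46.5 − 18.4)
  = 1.554 / 28.10 = 0.05530 h⁻¹

0.055 h⁻¹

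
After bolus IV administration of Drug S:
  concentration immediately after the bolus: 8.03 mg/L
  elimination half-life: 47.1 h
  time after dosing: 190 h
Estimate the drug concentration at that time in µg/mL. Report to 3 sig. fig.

0.490 µg/mL

k = ln2 / t½ = 0.693147 / 47.1 = 0.01472 h⁻¹
C = C₀ · e^(−k·t) = 8.030 × e^(−0.01472 × 190)
  = 8.030 × 0.06100 = 0.4898 mg/L
(0.4898 mg/L = 0.4898 µg/mL)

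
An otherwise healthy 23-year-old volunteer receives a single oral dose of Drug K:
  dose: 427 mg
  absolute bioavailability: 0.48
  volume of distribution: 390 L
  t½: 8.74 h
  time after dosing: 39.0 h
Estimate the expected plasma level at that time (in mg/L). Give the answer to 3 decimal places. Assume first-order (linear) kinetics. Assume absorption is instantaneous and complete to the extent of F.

0.024 mg/L

Amount reaching circulation = F × Dose = 0.48 × 427.0 = 205.0 mg
C₀ = F·Dose / Vd = 205.0 / 390 = 0.5256 mg/L
k = ln2 / t½ = 0.693147 / 8.74 = 0.07931 h⁻¹
C = C₀ · e^(−k·t) = 0.5256 × e^(−0.07931 × 39.0)
  = 0.5256 × 0.04536 = 0.02384 mg/L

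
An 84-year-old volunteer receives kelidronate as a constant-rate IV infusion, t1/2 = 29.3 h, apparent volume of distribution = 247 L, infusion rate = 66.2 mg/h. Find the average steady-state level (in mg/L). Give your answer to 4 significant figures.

k = ln2 / t½ = 0.693147 / 29.3 = 0.02366 h⁻¹
CL = k × Vd = 0.02366 × 247 = 5.844 L/h
At steady state Css = R₀ / CL = 66.2 / 5.844 = 11.33 mg/L

11.33 mg/L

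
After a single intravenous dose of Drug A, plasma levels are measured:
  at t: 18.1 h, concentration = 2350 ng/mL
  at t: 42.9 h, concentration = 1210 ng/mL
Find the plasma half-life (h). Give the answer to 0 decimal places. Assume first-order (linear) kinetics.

k = ln(C₁/C₂) / (t₂ − t₁) = ln(2350/1210) / (42.9 − 18.1)
  = 0.6638 / 24.80 = 0.02677 h⁻¹
t½ = ln2 / k = 0.693147 / 0.02677 = 25.89 h

26 h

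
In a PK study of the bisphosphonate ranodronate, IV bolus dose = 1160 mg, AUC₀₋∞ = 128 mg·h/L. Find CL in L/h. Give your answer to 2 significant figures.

CL = Dose / AUC = 1160 / 128 = 9.063 L/h

9.1 L/h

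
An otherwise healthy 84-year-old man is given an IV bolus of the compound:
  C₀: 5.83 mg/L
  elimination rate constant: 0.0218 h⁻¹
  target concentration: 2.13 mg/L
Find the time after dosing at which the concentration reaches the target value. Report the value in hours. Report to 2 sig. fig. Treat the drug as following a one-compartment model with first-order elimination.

t = ln(C₀ / C) / k = ln(5.830 / 2.13) / 0.02180
  = ln(2.737) / 0.02180 = 1.007 / 0.02180 = 46.19 h

46 h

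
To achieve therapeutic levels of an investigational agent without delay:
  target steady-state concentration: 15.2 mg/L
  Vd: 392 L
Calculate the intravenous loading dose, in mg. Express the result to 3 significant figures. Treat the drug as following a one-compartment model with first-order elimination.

5960 mg

LD = Css × Vd = 15.2 × 392 = 5958 mg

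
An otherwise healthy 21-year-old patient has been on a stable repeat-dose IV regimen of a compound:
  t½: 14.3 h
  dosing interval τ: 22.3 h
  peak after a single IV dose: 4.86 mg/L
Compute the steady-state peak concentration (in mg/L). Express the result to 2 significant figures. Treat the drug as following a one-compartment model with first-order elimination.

k = ln2 / t½ = 0.693147 / 14.3 = 0.04847 h⁻¹
e^(−kτ) = e^(−0.04847 × 22.3) = 0.3393
Accumulation ratio R = 1 / (1 − e^(−kτ)) = 1 / (1 − 0.3393) = 1.514
Steady-state peak = C₀ × R = 4.86 × 1.514 = 7.358 mg/L

7.4 mg/L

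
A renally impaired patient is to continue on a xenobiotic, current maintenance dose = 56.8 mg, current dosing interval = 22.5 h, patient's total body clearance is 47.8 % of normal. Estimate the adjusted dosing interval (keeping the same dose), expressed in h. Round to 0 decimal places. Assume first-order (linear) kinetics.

47 h

To keep the same average steady-state level, dosing rate must scale with clearance.
CL ratio = 47.8 / 100 = 0.4780
New interval (same dose) = 22.5 / 0.4780 = 47.07 h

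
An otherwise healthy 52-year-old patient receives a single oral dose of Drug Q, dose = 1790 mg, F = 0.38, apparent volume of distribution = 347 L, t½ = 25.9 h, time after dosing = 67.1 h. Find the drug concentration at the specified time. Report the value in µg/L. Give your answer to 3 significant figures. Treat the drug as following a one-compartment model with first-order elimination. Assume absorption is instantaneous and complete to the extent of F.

325 µg/L

Amount reaching circulation = F × Dose = 0.38 × 1790 = 680.2 mg
C₀ = F·Dose / Vd = 680.2 / 347 = 1.960 mg/L
k = ln2 / t½ = 0.693147 / 25.9 = 0.02676 h⁻¹
C = C₀ · e^(−k·t) = 1.960 × e^(−0.02676 × 67.1)
  = 1.960 × 0.1660 = 0.3254 mg/L
Convert: 0.3254 mg/L × 1000 = 325.4 µg/L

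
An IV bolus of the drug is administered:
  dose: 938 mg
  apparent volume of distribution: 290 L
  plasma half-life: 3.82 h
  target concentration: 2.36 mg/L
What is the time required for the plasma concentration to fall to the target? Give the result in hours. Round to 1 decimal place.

1.7 h

C₀ = Dose / Vd = 938.0 / 290 = 3.234 mg/L
k = ln2 / t½ = 0.693147 / 3.82 = 0.1815 h⁻¹
t = ln(C₀ / C) / k = ln(3.234 / 2.36) / 0.1815
  = ln(1.370) / 0.1815 = 0.3148 / 0.1815 = 1.734 h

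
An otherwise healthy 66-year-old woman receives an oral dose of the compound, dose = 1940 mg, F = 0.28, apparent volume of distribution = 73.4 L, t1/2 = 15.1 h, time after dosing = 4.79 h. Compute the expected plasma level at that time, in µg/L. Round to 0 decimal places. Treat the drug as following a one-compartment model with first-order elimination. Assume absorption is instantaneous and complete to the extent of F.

Amount reaching circulation = F × Dose = 0.28 × 1940 = 543.2 mg
C₀ = F·Dose / Vd = 543.2 / 73.4 = 7.401 mg/L
k = ln2 / t½ = 0.693147 / 15.1 = 0.04590 h⁻¹
C = C₀ · e^(−k·t) = 7.401 × e^(−0.04590 × 4.79)
  = 7.401 × 0.8026 = 5.940 mg/L
Convert: 5.940 mg/L × 1000 = 5940 µg/L

5940 µg/L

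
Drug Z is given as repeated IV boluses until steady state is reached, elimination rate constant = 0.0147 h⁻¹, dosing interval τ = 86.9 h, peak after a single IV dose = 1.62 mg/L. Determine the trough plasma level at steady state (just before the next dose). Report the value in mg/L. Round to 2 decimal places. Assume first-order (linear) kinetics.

0.63 mg/L

e^(−kτ) = e^(−0.01470 × 86.9) = 0.2788
Accumulation ratio R = 1 / (1 − e^(−kτ)) = 1 / (1 − 0.2788) = 1.387
Steady-state trough = C₀ × R × e^(−kτ) = 1.62 × 1.387 × 0.2788 = 0.6264 mg/L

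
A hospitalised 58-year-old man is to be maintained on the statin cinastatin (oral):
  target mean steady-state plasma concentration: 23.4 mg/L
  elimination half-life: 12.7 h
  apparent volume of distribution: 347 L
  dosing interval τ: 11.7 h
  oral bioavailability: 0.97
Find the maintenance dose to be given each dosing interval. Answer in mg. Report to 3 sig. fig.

5350 mg

k = ln2 / t½ = 0.693147 / 12.7 = 0.05458 h⁻¹
CL = k × Vd = 0.05458 × 347 = 18.94 L/h
At steady state, F × (Dose/τ) = Css × CL.
Dose = Css × CL × τ / F = 23.4 × 18.94 × 11.7 / 0.97 = 5346 mg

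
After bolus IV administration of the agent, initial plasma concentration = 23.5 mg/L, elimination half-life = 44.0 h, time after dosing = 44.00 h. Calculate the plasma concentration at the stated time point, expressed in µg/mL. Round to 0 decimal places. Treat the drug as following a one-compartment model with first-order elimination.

12 µg/mL

k = ln2 / t½ = 0.693147 / 44.0 = 0.01575 h⁻¹
t / t½ = 44.00 / 44.0 = 1 half-lives
C = C₀ × (1/2)^1 = 23.50 × 0.5000 = 11.75 mg/L
(11.75 mg/L = 11.75 µg/mL)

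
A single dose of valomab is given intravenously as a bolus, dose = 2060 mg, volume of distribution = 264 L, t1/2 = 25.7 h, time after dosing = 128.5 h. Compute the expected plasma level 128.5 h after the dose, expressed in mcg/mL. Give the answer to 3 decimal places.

0.244 mcg/mL

C₀ = Dose / Vd = 2060 / 264 = 7.803 mg/L
k = ln2 / t½ = 0.693147 / 25.7 = 0.02697 h⁻¹
t / t½ = 128.5 / 25.7 = 5 half-lives
C = C₀ × (1/2)^5 = 7.803 × 0.03125 = 0.2438 mg/L
(0.2438 mg/L = 0.2438 mcg/mL)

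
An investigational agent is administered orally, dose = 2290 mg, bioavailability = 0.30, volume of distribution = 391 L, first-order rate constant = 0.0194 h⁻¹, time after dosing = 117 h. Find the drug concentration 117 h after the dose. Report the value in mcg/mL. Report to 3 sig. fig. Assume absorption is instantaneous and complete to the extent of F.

Amount reaching circulation = F × Dose = 0.30 × 2290 = 687.0 mg
C₀ = F·Dose / Vd = 687.0 / 391 = 1.757 mg/L
C = C₀ · e^(−k·t) = 1.757 × e^(−0.01940 × 117)
  = 1.757 × 0.1033 = 0.1815 mg/L
(0.1815 mg/L = 0.1815 mcg/mL)

0.182 mcg/mL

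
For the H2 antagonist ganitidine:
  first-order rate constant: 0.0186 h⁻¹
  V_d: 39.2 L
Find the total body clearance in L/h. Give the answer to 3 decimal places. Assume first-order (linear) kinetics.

0.729 L/h

CL = k × Vd = 0.0186 × 39.2 = 0.7291 L/h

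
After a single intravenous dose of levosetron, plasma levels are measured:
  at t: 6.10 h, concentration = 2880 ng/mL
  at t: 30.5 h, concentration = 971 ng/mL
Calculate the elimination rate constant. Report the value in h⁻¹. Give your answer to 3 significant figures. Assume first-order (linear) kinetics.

k = ln(C₁/C₂) / (t₂ − t₁) = ln(2880/971) / (30.5 − 6.10)
  = 1.087 / 24.40 = 0.04455 h⁻¹

0.0446 h⁻¹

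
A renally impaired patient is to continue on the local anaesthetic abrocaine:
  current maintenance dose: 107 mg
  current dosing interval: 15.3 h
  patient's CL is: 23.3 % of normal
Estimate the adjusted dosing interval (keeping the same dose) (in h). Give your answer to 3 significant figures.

To keep the same average steady-state level, dosing rate must scale with clearance.
CL ratio = 23.3 / 100 = 0.2330
New interval (same dose) = 15.3 / 0.2330 = 65.67 h

65.7 h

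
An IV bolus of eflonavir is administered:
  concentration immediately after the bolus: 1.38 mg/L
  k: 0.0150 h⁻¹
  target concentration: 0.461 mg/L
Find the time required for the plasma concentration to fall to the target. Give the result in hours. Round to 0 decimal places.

t = ln(C₀ / C) / k = ln(1.380 / 0.461) / 0.01500
  = ln(2.993) / 0.01500 = 1.096 / 0.01500 = 73.07 h

73 h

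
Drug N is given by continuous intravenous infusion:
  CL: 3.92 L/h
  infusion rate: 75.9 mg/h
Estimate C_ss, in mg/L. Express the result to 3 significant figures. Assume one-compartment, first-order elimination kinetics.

19.4 mg/L

At steady state Css = R₀ / CL = 75.9 / 3.920 = 19.36 mg/L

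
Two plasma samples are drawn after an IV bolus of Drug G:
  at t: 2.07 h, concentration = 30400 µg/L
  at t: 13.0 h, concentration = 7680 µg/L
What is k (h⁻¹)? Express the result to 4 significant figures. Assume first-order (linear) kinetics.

k = ln(C₁/C₂) / (t₂ − t₁) = ln(30400/7680) / (13.0 − 2.07)
  = 1.376 / 10.93 = 0.1259 h⁻¹

0.1259 h⁻¹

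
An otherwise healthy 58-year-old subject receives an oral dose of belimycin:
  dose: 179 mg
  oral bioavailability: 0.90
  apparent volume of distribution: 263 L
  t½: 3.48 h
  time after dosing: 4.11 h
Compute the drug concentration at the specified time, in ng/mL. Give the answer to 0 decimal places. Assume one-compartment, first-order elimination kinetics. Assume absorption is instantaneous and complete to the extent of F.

270 ng/mL

Amount reaching circulation = F × Dose = 0.90 × 179.0 = 161.1 mg
C₀ = F·Dose / Vd = 161.1 / 263 = 0.6125 mg/L
k = ln2 / t½ = 0.693147 / 3.48 = 0.1992 h⁻¹
C = C₀ · e^(−k·t) = 0.6125 × e^(−0.1992 × 4.11)
  = 0.6125 × 0.4410 = 0.2701 mg/L
Convert: 0.2701 mg/L × 1000 = 270.1 ng/mL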